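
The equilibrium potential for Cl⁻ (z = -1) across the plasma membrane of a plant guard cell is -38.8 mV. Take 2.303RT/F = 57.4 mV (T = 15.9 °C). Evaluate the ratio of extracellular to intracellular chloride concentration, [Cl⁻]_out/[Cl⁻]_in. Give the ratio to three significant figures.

4.74

log₁₀([out]/[in]) = E·z/(57.4) = -38.8 × -1 / 57.4 = 0.6760
[out]/[in] = 10^(0.6760) = 4.742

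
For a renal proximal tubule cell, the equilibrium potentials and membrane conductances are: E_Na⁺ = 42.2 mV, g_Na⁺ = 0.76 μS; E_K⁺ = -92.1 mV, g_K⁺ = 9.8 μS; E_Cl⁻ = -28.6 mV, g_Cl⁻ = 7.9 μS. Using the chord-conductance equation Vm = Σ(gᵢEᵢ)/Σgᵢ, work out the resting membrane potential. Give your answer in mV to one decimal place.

-59.4 mV

Σ gᵢEᵢ = 0.76·(42.2) + 9.8·(-92.1) + 7.9·(-28.6) = -1096.45
Σ gᵢ = 0.76 + 9.8 + 7.9 = 18.46
Vm = -1096.45 / 18.46 = -59.40 mV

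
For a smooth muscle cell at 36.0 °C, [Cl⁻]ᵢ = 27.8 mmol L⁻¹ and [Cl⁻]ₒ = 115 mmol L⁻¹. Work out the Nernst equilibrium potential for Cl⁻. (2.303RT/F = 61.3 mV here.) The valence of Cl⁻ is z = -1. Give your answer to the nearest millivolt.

-38 mV

E = (61.3/z) · log₁₀([Cl⁻]_out/[Cl⁻]_in) with z = -1.
For an anion, dividing by z = -1 reverses the sign.
= (61.3/-1) · log₁₀(115/27.8) = -61.30 · log₁₀(4.137)
= -61.30 · (0.6167) = -37.80 mV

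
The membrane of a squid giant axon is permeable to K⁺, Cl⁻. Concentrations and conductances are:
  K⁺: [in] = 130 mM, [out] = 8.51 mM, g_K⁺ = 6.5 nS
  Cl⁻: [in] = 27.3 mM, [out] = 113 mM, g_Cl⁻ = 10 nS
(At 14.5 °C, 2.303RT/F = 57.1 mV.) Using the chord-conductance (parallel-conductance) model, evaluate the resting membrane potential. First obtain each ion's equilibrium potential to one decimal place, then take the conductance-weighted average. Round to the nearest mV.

-48 mV

E_K⁺ = (57.1/1)·log₁₀(8.51/130) = -67.6 mV
E_Cl⁻ = (57.1/-1)·log₁₀(113/27.3) = -35.2 mV
Vm = (Σ gᵢEᵢ)/(Σ gᵢ) = (6.5·-67.6 + 10·-35.2) / (6.5 + 10)
= -791.40 / 16.5 = -47.96 mV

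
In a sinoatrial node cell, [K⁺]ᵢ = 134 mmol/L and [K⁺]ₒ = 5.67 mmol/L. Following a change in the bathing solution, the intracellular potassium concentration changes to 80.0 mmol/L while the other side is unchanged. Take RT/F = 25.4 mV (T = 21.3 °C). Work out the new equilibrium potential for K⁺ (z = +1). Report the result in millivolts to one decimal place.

After the shift: [K⁺]_out = 5.67, [K⁺]_in = 80.0 mmol/L.
E_new = (25.4/1)·ln(5.67/80.0) = 25.40 · (-2.6468) = -67.23 mV

-67.2 mV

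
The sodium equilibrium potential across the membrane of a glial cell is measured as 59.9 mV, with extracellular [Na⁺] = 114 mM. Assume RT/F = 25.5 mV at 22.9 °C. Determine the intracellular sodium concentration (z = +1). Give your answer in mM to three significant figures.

Nernst: E = (25.5/1) · ln([out]/[in]), so ln([out]/[in]) = 59.9 × 1 / 25.5 = 2.3490.
[out]/[in] = e^(2.3490) = 10.48.
[in] = 114 / 10.48 = 10.88 mM.

10.9 mM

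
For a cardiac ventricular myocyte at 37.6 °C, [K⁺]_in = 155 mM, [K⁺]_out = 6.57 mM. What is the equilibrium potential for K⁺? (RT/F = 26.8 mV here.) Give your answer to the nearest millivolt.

E = (26.8/z) · ln([K⁺]_out/[K⁺]_in) with z = +1.
= (26.8/1) · ln(6.57/155) = 26.80 · ln(0.04239)
= 26.80 · (-3.1609) = -84.71 mV

-85 mV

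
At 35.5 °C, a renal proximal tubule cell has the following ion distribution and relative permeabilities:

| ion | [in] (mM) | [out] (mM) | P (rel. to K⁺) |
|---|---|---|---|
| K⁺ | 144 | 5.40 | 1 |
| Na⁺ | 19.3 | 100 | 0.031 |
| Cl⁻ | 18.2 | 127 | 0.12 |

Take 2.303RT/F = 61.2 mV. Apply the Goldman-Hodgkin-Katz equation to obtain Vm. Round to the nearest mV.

Vm = 61.2 · log₁₀[(Σ P·[cation]ₒ + Σ P·[anion]ᵢ) / (Σ P·[cation]ᵢ + Σ P·[anion]ₒ)]
Numerator = 1×5.40 + 0.031×100 + 0.12×18.2 = 10.68
Denominator = 1×144 + 0.031×19.3 + 0.12×127 = 159.8
Vm = 61.2 · log₁₀(0.066843) = 61.2 × (-1.1749) = -71.91 mV

-72 mV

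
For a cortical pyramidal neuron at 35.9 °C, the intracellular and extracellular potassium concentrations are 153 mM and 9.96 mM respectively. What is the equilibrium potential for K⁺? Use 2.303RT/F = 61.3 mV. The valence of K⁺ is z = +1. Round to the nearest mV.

E = (61.3/z) · log₁₀([K⁺]_out/[K⁺]_in) with z = +1.
= (61.3/1) · log₁₀(9.96/153) = 61.30 · log₁₀(0.0651)
= 61.30 · (-1.1864) = -72.73 mV

-73 mV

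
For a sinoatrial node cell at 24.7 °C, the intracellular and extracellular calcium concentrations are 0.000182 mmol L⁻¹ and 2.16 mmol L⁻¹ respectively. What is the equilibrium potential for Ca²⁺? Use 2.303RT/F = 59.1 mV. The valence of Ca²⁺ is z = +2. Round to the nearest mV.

120 mV

E = (59.1/z) · log₁₀([Ca²⁺]_out/[Ca²⁺]_in) with z = +2.
= (59.1/2) · log₁₀(2.16/0.000182) = 29.55 · log₁₀(1.187e+04)
= 29.55 · (4.0744) = 120.40 mV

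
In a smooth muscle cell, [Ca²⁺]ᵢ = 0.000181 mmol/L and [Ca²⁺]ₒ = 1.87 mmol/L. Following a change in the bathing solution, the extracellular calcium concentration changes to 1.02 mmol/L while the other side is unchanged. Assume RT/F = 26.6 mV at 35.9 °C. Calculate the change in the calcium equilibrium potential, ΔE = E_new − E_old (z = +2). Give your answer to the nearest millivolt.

E_old = (26.6/2)·ln(1.87/0.000181) = 122.93 mV
E_new = (26.6/2)·ln(1.02/0.000181) = 114.87 mV
ΔE = 114.87 − (122.93) = -8.06 mV

-8 mV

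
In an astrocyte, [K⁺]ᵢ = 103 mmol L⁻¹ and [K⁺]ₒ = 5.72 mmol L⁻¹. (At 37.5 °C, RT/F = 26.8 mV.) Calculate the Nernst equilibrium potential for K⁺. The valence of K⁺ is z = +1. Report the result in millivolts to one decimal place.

-77.5 mV

E = (26.8/z) · ln([K⁺]_out/[K⁺]_in) with z = +1.
= (26.8/1) · ln(5.72/103) = 26.80 · ln(0.05553)
= 26.80 · (-2.8908) = -77.47 mV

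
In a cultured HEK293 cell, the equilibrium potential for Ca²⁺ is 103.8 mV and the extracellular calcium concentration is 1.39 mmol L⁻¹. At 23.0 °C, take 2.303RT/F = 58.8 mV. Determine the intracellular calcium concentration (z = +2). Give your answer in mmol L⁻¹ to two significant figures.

Nernst: E = (58.8/2) · log₁₀([out]/[in]), so log₁₀([out]/[in]) = 103.8 × 2 / 58.8 = 3.5306.
[out]/[in] = 10^(3.5306) = 3393.
[in] = 1.39 / 3393 = 0.0004096 mmol L⁻¹.

0.00041 mmol L⁻¹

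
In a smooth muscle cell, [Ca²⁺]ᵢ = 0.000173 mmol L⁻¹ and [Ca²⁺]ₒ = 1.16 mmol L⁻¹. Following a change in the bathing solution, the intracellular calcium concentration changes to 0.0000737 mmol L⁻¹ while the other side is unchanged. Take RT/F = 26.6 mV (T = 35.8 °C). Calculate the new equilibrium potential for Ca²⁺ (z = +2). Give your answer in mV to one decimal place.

128.5 mV

After the shift: [Ca²⁺]_out = 1.16, [Ca²⁺]_in = 0.0000737 mmol L⁻¹.
E_new = (26.6/2)·ln(1.16/0.0000737) = 13.30 · (9.6639) = 128.53 mV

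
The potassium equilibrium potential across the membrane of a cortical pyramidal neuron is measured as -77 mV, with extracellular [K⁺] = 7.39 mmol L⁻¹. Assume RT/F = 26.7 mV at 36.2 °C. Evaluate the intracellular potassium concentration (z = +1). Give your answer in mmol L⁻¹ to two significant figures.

130 mmol L⁻¹

Nernst: E = (26.7/1) · ln([out]/[in]), so ln([out]/[in]) = -77.0 × 1 / 26.7 = -2.8839.
[out]/[in] = e^(-2.8839) = 0.05592.
[in] = 7.39 / 0.05592 = 132.2 mmol L⁻¹.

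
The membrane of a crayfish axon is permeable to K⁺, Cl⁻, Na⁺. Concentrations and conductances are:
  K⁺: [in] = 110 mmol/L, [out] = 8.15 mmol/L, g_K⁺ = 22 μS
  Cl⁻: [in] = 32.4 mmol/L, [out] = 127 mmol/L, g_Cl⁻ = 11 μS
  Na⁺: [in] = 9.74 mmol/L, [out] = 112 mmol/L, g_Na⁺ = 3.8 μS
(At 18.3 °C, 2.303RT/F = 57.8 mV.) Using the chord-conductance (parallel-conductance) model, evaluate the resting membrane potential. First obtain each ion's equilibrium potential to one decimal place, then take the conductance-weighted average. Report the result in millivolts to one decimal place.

E_K⁺ = (57.8/1)·log₁₀(8.15/110) = -65.3 mV
E_Cl⁻ = (57.8/-1)·log₁₀(127/32.4) = -34.3 mV
E_Na⁺ = (57.8/1)·log₁₀(112/9.74) = 61.3 mV
Vm = (Σ gᵢEᵢ)/(Σ gᵢ) = (22·-65.3 + 11·-34.3 + 3.8·61.3) / (22 + 11 + 3.8)
= -1580.96 / 36.8 = -42.96 mV

-43.0 mV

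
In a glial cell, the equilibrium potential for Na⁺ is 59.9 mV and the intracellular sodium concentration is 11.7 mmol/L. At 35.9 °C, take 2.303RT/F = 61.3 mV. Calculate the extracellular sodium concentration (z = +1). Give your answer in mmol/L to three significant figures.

Nernst: E = (61.3/1) · log₁₀([out]/[in]), so log₁₀([out]/[in]) = 59.9 × 1 / 61.3 = 0.9772.
[out]/[in] = 10^(0.9772) = 9.488.
[out] = 9.488 × 11.7 = 111 mmol/L.

111 mmol/L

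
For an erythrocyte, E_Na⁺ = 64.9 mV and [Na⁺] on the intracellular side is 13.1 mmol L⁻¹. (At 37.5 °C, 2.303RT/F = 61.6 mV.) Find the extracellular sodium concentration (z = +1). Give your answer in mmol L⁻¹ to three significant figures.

148 mmol L⁻¹

Nernst: E = (61.6/1) · log₁₀([out]/[in]), so log₁₀([out]/[in]) = 64.9 × 1 / 61.6 = 1.0536.
[out]/[in] = 10^(1.0536) = 11.31.
[out] = 11.31 × 13.1 = 148.2 mmol L⁻¹.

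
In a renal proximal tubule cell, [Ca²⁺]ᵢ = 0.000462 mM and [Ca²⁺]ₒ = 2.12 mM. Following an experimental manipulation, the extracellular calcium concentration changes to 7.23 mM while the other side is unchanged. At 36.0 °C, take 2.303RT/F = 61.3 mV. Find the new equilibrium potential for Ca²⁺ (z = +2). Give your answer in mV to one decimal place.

128.6 mV

After the shift: [Ca²⁺]_out = 7.23, [Ca²⁺]_in = 0.000462 mM.
E_new = (61.3/2)·log₁₀(7.23/0.000462) = 30.65 · (4.1945) = 128.56 mV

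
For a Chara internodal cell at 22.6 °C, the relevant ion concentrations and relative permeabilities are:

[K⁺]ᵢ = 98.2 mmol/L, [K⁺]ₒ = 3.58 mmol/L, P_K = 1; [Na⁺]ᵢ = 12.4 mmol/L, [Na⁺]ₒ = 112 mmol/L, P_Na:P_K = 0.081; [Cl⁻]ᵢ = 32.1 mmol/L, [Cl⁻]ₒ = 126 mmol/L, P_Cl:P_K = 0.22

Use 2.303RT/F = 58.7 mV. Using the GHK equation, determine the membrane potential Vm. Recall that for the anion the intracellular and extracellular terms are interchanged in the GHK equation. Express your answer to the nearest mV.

-47 mV

Vm = 58.7 · log₁₀[(Σ P·[cation]ₒ + Σ P·[anion]ᵢ) / (Σ P·[cation]ᵢ + Σ P·[anion]ₒ)]
Numerator = 1×3.58 + 0.081×112 + 0.22×32.1 = 19.71
Denominator = 1×98.2 + 0.081×12.4 + 0.22×126 = 126.9
Vm = 58.7 · log₁₀(0.15532) = 58.7 × (-0.8088) = -47.47 mV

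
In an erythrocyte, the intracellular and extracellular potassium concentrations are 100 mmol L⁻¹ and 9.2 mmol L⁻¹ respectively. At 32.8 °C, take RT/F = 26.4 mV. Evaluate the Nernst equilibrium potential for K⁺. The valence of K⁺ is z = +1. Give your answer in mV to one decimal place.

E = (26.4/z) · ln([K⁺]_out/[K⁺]_in) with z = +1.
= (26.4/1) · ln(9.2/100) = 26.40 · ln(0.092)
= 26.40 · (-2.3860) = -62.99 mV

-63.0 mV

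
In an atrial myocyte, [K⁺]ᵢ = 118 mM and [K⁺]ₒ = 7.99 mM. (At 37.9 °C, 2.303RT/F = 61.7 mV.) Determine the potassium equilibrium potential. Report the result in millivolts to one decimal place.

E = (61.7/z) · log₁₀([K⁺]_out/[K⁺]_in) with z = +1.
= (61.7/1) · log₁₀(7.99/118) = 61.70 · log₁₀(0.06771)
= 61.70 · (-1.1693) = -72.15 mV

-72.1 mV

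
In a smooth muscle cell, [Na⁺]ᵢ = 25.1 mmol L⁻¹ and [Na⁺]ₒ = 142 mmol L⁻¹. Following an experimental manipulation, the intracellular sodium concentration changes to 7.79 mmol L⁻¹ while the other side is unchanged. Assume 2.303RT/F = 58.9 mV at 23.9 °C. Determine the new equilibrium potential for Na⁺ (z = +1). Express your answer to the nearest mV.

After the shift: [Na⁺]_out = 142, [Na⁺]_in = 7.79 mmol L⁻¹.
E_new = (58.9/1)·log₁₀(142/7.79) = 58.90 · (1.2608) = 74.26 mV

74 mV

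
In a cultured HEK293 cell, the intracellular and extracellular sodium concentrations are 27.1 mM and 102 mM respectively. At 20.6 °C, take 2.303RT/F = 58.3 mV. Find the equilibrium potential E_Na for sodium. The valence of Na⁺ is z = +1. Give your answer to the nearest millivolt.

E = (58.3/z) · log₁₀([Na⁺]_out/[Na⁺]_in) with z = +1.
= (58.3/1) · log₁₀(102/27.1) = 58.30 · log₁₀(3.764)
= 58.30 · (0.5756) = 33.56 mV

34 mV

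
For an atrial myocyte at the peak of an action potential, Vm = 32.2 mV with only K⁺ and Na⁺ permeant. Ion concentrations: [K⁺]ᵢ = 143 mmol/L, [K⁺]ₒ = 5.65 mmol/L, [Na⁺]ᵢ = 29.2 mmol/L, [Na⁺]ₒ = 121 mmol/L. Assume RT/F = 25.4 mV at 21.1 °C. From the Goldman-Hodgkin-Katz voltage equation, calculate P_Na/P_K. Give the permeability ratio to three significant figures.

29.1

Let α = P_Na/P_K. GHK: Vm = 25.4·ln[(Kₒ + α·Naₒ)/(Kᵢ + α·Naᵢ)].
e^(Vm/25.4) = e^(32.2/25.4) = 3.5527
So 3.5527·(Kᵢ + α·Naᵢ) = Kₒ + α·Naₒ → α = (3.5527·143.0 − 5.65) / (121.0 − 3.5527·29.2)
α = (508 − 5.65) / (121.0 − 103.7) = 502.4/17.26 = 29.11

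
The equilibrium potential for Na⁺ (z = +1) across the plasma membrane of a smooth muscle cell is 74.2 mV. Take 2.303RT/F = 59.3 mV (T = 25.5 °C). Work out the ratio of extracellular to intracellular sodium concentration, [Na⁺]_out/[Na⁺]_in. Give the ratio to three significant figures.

log₁₀([out]/[in]) = E·z/(59.3) = 74.2 × 1 / 59.3 = 1.2513
[out]/[in] = 10^(1.2513) = 17.83

17.8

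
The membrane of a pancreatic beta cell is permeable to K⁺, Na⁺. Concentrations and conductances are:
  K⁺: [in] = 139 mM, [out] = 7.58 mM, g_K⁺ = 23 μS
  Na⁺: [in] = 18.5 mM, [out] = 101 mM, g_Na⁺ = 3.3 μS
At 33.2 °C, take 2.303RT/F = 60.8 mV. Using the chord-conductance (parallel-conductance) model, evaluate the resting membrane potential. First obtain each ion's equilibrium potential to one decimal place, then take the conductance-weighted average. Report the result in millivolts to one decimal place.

-61.5 mV

E_K⁺ = (60.8/1)·log₁₀(7.58/139) = -76.8 mV
E_Na⁺ = (60.8/1)·log₁₀(101/18.5) = 44.8 mV
Vm = (Σ gᵢEᵢ)/(Σ gᵢ) = (23·-76.8 + 3.3·44.8) / (23 + 3.3)
= -1618.56 / 26.3 = -61.54 mV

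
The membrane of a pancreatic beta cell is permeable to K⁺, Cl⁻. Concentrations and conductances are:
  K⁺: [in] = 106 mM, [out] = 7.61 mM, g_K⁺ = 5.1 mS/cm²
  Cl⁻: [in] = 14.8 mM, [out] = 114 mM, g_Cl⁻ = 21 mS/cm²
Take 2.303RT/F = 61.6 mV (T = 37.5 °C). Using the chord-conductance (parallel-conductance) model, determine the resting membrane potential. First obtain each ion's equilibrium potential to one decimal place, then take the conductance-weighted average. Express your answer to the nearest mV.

-58 mV

E_K⁺ = (61.6/1)·log₁₀(7.61/106) = -70.5 mV
E_Cl⁻ = (61.6/-1)·log₁₀(114/14.8) = -54.6 mV
Vm = (Σ gᵢEᵢ)/(Σ gᵢ) = (5.1·-70.5 + 21·-54.6) / (5.1 + 21)
= -1506.15 / 26.1 = -57.71 mV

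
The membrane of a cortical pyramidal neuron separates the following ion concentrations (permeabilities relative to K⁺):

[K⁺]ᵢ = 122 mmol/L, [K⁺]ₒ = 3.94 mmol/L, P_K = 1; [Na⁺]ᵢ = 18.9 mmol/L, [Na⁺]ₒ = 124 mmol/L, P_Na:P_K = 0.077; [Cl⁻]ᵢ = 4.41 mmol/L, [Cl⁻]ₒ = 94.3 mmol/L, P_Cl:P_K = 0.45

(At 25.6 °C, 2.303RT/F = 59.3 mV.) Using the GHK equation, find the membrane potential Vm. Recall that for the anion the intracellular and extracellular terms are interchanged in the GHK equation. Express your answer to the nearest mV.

-61 mV

Vm = 59.3 · log₁₀[(Σ P·[cation]ₒ + Σ P·[anion]ᵢ) / (Σ P·[cation]ᵢ + Σ P·[anion]ₒ)]
Numerator = 1×3.94 + 0.077×124 + 0.45×4.41 = 15.47
Denominator = 1×122 + 0.077×18.9 + 0.45×94.3 = 165.9
Vm = 59.3 · log₁₀(0.093269) = 59.3 × (-1.0303) = -61.09 mV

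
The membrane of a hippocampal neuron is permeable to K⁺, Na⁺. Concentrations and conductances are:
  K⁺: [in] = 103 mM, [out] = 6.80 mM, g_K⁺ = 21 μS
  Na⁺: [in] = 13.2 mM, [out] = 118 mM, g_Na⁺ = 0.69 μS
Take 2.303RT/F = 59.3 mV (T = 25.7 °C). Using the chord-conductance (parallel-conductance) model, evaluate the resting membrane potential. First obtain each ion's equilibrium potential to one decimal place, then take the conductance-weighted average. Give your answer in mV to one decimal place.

-66.0 mV

E_K⁺ = (59.3/1)·log₁₀(6.80/103) = -70.0 mV
E_Na⁺ = (59.3/1)·log₁₀(118/13.2) = 56.4 mV
Vm = (Σ gᵢEᵢ)/(Σ gᵢ) = (21·-70.0 + 0.69·56.4) / (21 + 0.69)
= -1431.08 / 21.69 = -65.98 mV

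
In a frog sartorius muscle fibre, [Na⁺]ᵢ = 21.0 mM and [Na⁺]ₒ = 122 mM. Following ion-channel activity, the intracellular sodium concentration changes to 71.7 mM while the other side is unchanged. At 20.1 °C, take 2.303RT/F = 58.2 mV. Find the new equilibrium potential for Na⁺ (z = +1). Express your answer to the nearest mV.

After the shift: [Na⁺]_out = 122, [Na⁺]_in = 71.7 mM.
E_new = (58.2/1)·log₁₀(122/71.7) = 58.20 · (0.2308) = 13.43 mV

13 mV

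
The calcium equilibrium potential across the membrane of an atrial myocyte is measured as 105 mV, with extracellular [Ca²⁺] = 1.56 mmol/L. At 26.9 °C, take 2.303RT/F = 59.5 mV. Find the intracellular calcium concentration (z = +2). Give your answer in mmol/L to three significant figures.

0.000461 mmol/L

Nernst: E = (59.5/2) · log₁₀([out]/[in]), so log₁₀([out]/[in]) = 105.0 × 2 / 59.5 = 3.5294.
[out]/[in] = 10^(3.5294) = 3384.
[in] = 1.56 / 3384 = 0.000461 mmol/L.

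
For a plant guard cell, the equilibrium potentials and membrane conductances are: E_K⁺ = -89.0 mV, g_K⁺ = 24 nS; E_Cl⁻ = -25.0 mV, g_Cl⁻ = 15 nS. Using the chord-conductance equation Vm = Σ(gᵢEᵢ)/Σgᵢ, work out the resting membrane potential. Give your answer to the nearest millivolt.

-64 mV

Σ gᵢEᵢ = 24·(-89.0) + 15·(-25.0) = -2511.00
Σ gᵢ = 24 + 15 = 39
Vm = -2511.00 / 39 = -64.38 mV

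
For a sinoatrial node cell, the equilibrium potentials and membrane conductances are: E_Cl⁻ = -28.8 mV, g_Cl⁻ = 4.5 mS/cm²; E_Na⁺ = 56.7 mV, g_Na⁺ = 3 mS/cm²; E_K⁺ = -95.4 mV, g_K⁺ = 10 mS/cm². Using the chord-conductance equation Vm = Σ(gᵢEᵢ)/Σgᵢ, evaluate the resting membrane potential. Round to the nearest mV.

-52 mV

Σ gᵢEᵢ = 4.5·(-28.8) + 3·(56.7) + 10·(-95.4) = -913.50
Σ gᵢ = 4.5 + 3 + 10 = 17.5
Vm = -913.50 / 17.5 = -52.20 mV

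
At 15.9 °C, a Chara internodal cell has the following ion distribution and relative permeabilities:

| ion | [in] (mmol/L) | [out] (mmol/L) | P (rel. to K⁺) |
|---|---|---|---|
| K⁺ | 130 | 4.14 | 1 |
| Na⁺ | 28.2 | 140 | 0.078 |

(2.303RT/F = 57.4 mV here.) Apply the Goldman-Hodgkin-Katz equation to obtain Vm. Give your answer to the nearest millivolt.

-54 mV

Vm = 57.4 · log₁₀[(Σ P·[cation]ₒ + Σ P·[anion]ᵢ) / (Σ P·[cation]ᵢ + Σ P·[anion]ₒ)]
Numerator = 1×4.14 + 0.078×140 = 15.06
Denominator = 1×130 + 0.078×28.2 = 132.2
Vm = 57.4 · log₁₀(0.11392) = 57.4 × (-0.9434) = -54.15 mV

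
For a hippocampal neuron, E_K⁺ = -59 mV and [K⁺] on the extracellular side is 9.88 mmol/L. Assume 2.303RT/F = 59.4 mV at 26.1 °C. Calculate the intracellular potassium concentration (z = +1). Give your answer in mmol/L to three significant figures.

Nernst: E = (59.4/1) · log₁₀([out]/[in]), so log₁₀([out]/[in]) = -59.0 × 1 / 59.4 = -0.9933.
[out]/[in] = 10^(-0.9933) = 0.1016.
[in] = 9.88 / 0.1016 = 97.28 mmol/L.

97.3 mmol/L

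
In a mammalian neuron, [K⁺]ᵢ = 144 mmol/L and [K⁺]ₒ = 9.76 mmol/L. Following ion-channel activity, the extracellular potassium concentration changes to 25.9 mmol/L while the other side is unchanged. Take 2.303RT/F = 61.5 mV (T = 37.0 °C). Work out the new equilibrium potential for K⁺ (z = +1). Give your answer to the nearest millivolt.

After the shift: [K⁺]_out = 25.9, [K⁺]_in = 144 mmol/L.
E_new = (61.5/1)·log₁₀(25.9/144) = 61.50 · (-0.7451) = -45.82 mV

-46 mV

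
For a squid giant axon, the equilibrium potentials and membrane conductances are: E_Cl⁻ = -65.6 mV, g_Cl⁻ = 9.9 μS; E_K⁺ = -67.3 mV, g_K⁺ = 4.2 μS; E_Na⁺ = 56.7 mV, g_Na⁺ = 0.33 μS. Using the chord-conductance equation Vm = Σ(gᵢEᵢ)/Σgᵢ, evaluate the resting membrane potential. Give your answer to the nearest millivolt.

-63 mV

Σ gᵢEᵢ = 9.9·(-65.6) + 4.2·(-67.3) + 0.33·(56.7) = -913.39
Σ gᵢ = 9.9 + 4.2 + 0.33 = 14.43
Vm = -913.39 / 14.43 = -63.30 mV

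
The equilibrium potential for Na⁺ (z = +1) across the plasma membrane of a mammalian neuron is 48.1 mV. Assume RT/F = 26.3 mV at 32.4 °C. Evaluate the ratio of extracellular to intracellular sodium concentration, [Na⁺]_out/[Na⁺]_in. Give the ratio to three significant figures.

6.23

ln([out]/[in]) = E·z/(26.3) = 48.1 × 1 / 26.3 = 1.8289
[out]/[in] = e^(1.8289) = 6.227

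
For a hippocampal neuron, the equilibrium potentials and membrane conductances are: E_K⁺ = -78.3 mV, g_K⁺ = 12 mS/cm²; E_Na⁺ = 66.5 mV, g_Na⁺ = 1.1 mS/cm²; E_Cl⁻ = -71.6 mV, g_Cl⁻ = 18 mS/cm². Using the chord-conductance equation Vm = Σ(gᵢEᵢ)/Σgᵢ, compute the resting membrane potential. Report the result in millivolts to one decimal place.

-69.3 mV

Σ gᵢEᵢ = 12·(-78.3) + 1.1·(66.5) + 18·(-71.6) = -2155.25
Σ gᵢ = 12 + 1.1 + 18 = 31.1
Vm = -2155.25 / 31.1 = -69.30 mV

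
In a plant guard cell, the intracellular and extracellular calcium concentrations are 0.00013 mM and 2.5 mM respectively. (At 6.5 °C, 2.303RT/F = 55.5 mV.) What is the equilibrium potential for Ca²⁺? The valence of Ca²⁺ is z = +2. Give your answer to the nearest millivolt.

E = (55.5/z) · log₁₀([Ca²⁺]_out/[Ca²⁺]_in) with z = +2.
= (55.5/2) · log₁₀(2.5/0.00013) = 27.75 · log₁₀(1.923e+04)
= 27.75 · (4.2840) = 118.88 mV

119 mV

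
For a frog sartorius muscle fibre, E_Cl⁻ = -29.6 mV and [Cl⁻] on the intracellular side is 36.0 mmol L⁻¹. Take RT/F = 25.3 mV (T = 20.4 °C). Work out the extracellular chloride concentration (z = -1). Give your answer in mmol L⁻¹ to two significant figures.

Nernst: E = (25.3/-1) · ln([out]/[in]), so ln([out]/[in]) = -29.6 × -1 / 25.3 = 1.1700.
[out]/[in] = e^(1.1700) = 3.222.
[out] = 3.222 × 36.0 = 116 mmol L⁻¹.

120 mmol L⁻¹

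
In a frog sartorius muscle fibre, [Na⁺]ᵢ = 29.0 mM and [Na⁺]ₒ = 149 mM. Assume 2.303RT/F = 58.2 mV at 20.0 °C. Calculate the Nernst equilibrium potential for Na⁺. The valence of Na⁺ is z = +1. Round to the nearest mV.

41 mV

E = (58.2/z) · log₁₀([Na⁺]_out/[Na⁺]_in) with z = +1.
= (58.2/1) · log₁₀(149/29.0) = 58.20 · log₁₀(5.138)
= 58.20 · (0.7108) = 41.37 mV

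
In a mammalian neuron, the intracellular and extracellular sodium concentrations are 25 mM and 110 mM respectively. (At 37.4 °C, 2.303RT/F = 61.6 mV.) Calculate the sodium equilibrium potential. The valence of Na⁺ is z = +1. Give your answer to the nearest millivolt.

E = (61.6/z) · log₁₀([Na⁺]_out/[Na⁺]_in) with z = +1.
= (61.6/1) · log₁₀(110/25) = 61.60 · log₁₀(4.4)
= 61.60 · (0.6435) = 39.64 mV

40 mV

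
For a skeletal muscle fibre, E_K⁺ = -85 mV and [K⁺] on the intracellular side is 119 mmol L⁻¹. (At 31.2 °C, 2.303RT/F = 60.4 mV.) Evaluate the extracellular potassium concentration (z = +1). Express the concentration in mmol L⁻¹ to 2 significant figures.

Nernst: E = (60.4/1) · log₁₀([out]/[in]), so log₁₀([out]/[in]) = -85.0 × 1 / 60.4 = -1.4073.
[out]/[in] = 10^(-1.4073) = 0.03915.
[out] = 0.03915 × 119 = 4.659 mmol L⁻¹.

4.7 mmol L⁻¹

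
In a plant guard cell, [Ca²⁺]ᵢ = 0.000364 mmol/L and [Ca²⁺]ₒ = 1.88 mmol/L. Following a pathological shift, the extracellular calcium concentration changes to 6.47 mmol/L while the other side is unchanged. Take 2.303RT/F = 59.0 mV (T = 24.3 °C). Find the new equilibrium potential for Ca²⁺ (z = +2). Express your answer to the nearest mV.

After the shift: [Ca²⁺]_out = 6.47, [Ca²⁺]_in = 0.000364 mmol/L.
E_new = (59.0/2)·log₁₀(6.47/0.000364) = 29.50 · (4.2498) = 125.37 mV

125 mV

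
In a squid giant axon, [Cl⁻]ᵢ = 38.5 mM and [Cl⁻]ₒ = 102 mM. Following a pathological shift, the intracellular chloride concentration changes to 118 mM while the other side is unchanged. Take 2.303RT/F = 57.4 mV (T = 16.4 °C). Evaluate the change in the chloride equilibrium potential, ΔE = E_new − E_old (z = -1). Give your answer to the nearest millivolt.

E_old = (57.4/-1)·log₁₀(102/38.5) = -24.29 mV
E_new = (57.4/-1)·log₁₀(102/118) = 3.63 mV
ΔE = 3.63 − (-24.29) = 27.92 mV

28 mV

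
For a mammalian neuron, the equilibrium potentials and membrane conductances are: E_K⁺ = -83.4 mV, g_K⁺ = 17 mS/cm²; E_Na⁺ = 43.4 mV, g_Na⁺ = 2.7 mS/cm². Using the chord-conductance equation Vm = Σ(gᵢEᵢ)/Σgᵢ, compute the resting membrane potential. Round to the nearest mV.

Σ gᵢEᵢ = 17·(-83.4) + 2.7·(43.4) = -1300.62
Σ gᵢ = 17 + 2.7 = 19.7
Vm = -1300.62 / 19.7 = -66.02 mV

-66 mV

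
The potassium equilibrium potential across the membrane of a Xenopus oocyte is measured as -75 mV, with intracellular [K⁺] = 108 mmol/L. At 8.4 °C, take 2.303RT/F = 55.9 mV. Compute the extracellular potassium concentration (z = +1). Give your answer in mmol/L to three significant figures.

Nernst: E = (55.9/1) · log₁₀([out]/[in]), so log₁₀([out]/[in]) = -75.0 × 1 / 55.9 = -1.3417.
[out]/[in] = 10^(-1.3417) = 0.04553.
[out] = 0.04553 × 108 = 4.917 mmol/L.

4.92 mmol/L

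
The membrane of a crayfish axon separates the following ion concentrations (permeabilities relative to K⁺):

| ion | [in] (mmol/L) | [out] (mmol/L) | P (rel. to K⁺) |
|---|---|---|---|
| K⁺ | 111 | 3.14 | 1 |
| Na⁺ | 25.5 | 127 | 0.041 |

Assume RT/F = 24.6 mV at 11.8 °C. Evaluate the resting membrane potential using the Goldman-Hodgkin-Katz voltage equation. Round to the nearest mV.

-64 mV

Vm = 24.6 · ln[(Σ P·[cation]ₒ + Σ P·[anion]ᵢ) / (Σ P·[cation]ᵢ + Σ P·[anion]ₒ)]
Numerator = 1×3.14 + 0.041×127 = 8.347
Denominator = 1×111 + 0.041×25.5 = 112
Vm = 24.6 · ln(0.074497) = 24.6 × (-2.5970) = -63.89 mV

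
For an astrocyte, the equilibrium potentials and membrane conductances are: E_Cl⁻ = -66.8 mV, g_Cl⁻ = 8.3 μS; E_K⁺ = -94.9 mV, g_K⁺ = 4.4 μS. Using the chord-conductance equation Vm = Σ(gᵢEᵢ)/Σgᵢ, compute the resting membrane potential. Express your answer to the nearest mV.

-77 mV

Σ gᵢEᵢ = 8.3·(-66.8) + 4.4·(-94.9) = -972.00
Σ gᵢ = 8.3 + 4.4 = 12.7
Vm = -972.00 / 12.7 = -76.54 mV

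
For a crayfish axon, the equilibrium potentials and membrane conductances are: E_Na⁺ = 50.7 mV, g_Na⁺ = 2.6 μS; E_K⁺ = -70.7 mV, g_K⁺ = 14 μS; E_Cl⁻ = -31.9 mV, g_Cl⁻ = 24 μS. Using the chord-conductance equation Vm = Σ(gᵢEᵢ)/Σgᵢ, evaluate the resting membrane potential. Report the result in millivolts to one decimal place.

Σ gᵢEᵢ = 2.6·(50.7) + 14·(-70.7) + 24·(-31.9) = -1623.58
Σ gᵢ = 2.6 + 14 + 24 = 40.6
Vm = -1623.58 / 40.6 = -39.99 mV

-40.0 mV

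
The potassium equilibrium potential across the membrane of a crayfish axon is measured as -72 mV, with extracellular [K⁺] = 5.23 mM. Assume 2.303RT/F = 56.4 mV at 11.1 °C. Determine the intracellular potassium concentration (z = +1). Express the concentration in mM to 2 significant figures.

Nernst: E = (56.4/1) · log₁₀([out]/[in]), so log₁₀([out]/[in]) = -72.0 × 1 / 56.4 = -1.2766.
[out]/[in] = 10^(-1.2766) = 0.05289.
[in] = 5.23 / 0.05289 = 98.88 mM.

99 mM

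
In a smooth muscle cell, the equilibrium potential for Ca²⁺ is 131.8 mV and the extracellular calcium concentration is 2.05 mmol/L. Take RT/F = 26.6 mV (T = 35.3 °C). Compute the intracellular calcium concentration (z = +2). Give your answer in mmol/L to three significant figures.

Nernst: E = (26.6/2) · ln([out]/[in]), so ln([out]/[in]) = 131.8 × 2 / 26.6 = 9.9098.
[out]/[in] = e^(9.9098) = 2.013e+04.
[in] = 2.05 / 2.013e+04 = 0.0001019 mmol/L.

0.000102 mmol/L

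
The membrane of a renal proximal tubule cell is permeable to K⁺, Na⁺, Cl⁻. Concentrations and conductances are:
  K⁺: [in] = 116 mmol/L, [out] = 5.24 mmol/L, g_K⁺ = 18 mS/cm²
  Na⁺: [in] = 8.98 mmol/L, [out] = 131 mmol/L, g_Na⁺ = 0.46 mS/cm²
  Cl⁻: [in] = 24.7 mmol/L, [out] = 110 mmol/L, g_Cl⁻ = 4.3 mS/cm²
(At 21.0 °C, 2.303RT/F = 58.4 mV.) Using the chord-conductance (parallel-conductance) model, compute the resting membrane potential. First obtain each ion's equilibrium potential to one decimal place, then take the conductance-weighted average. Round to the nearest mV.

E_K⁺ = (58.4/1)·log₁₀(5.24/116) = -78.6 mV
E_Na⁺ = (58.4/1)·log₁₀(131/8.98) = 68.0 mV
E_Cl⁻ = (58.4/-1)·log₁₀(110/24.7) = -37.9 mV
Vm = (Σ gᵢEᵢ)/(Σ gᵢ) = (18·-78.6 + 0.46·68.0 + 4.3·-37.9) / (18 + 0.46 + 4.3)
= -1546.49 / 22.76 = -67.95 mV

-68 mV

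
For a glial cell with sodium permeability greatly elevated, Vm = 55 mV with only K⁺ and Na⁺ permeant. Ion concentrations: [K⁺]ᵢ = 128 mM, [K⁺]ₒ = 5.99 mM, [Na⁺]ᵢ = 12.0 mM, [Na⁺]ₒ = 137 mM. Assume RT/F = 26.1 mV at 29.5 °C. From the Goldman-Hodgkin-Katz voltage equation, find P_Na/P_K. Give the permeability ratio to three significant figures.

Let α = P_Na/P_K. GHK: Vm = 26.1·ln[(Kₒ + α·Naₒ)/(Kᵢ + α·Naᵢ)].
e^(Vm/26.1) = e^(55.0/26.1) = 8.2258
So 8.2258·(Kᵢ + α·Naᵢ) = Kₒ + α·Naₒ → α = (8.2258·128.0 − 5.99) / (137.0 − 8.2258·12.0)
α = (1053 − 5.99) / (137.0 − 98.71) = 1047/38.29 = 27.34

27.3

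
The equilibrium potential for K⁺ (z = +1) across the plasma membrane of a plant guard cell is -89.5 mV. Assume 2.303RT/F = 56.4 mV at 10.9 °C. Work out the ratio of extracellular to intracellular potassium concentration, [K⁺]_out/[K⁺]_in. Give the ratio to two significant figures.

log₁₀([out]/[in]) = E·z/(56.4) = -89.5 × 1 / 56.4 = -1.5869
[out]/[in] = 10^(-1.5869) = 0.02589

0.026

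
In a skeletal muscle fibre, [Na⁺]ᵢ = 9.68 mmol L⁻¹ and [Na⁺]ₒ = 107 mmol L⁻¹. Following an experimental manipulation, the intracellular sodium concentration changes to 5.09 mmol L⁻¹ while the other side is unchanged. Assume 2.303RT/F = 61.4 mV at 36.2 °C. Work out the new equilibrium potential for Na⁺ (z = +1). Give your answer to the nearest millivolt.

81 mV

After the shift: [Na⁺]_out = 107, [Na⁺]_in = 5.09 mmol L⁻¹.
E_new = (61.4/1)·log₁₀(107/5.09) = 61.40 · (1.3227) = 81.21 mV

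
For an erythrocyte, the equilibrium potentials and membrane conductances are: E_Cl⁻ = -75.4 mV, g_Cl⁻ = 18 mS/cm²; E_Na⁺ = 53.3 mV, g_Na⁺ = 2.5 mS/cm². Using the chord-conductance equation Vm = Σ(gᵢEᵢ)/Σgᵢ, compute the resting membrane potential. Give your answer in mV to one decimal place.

-59.7 mV

Σ gᵢEᵢ = 18·(-75.4) + 2.5·(53.3) = -1223.95
Σ gᵢ = 18 + 2.5 = 20.5
Vm = -1223.95 / 20.5 = -59.70 mV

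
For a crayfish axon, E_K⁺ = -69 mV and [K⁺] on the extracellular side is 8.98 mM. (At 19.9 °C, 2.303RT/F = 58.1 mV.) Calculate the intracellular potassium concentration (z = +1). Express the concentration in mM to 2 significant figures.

140 mM

Nernst: E = (58.1/1) · log₁₀([out]/[in]), so log₁₀([out]/[in]) = -69.0 × 1 / 58.1 = -1.1876.
[out]/[in] = 10^(-1.1876) = 0.06492.
[in] = 8.98 / 0.06492 = 138.3 mM.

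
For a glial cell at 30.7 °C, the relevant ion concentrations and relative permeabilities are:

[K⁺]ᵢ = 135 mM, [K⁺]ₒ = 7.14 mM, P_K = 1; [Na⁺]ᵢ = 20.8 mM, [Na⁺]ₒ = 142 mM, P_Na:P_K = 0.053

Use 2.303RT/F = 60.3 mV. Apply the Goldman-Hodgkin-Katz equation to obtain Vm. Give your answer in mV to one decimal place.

-58.3 mV

Vm = 60.3 · log₁₀[(Σ P·[cation]ₒ + Σ P·[anion]ᵢ) / (Σ P·[cation]ᵢ + Σ P·[anion]ₒ)]
Numerator = 1×7.14 + 0.053×142 = 14.67
Denominator = 1×135 + 0.053×20.8 = 136.1
Vm = 60.3 · log₁₀(0.10776) = 60.3 × (-0.9676) = -58.34 mV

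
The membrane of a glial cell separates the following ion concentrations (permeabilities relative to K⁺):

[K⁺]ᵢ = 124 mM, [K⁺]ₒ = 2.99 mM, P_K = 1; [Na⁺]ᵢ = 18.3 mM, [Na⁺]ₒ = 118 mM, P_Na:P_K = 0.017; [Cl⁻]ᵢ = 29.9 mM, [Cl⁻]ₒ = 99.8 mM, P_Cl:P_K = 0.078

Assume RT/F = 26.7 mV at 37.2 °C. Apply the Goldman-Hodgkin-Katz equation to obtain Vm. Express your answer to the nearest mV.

Vm = 26.7 · ln[(Σ P·[cation]ₒ + Σ P·[anion]ᵢ) / (Σ P·[cation]ᵢ + Σ P·[anion]ₒ)]
Numerator = 1×2.99 + 0.017×118 + 0.078×29.9 = 7.328
Denominator = 1×124 + 0.017×18.3 + 0.078×99.8 = 132.1
Vm = 26.7 · ln(0.055477) = 26.7 × (-2.8918) = -77.21 mV

-77 mV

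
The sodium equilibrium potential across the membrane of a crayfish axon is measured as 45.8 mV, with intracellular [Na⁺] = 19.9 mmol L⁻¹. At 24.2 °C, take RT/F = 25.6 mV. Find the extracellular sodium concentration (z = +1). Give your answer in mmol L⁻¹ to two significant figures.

Nernst: E = (25.6/1) · ln([out]/[in]), so ln([out]/[in]) = 45.8 × 1 / 25.6 = 1.7891.
[out]/[in] = e^(1.7891) = 5.984.
[out] = 5.984 × 19.9 = 119.1 mmol L⁻¹.

120 mmol L⁻¹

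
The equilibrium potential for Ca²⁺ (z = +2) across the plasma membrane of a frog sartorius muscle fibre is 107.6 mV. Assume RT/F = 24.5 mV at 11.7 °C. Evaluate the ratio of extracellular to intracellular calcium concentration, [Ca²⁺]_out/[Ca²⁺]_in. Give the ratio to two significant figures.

6500

ln([out]/[in]) = E·z/(24.5) = 107.6 × 2 / 24.5 = 8.7837
[out]/[in] = e^(8.7837) = 6527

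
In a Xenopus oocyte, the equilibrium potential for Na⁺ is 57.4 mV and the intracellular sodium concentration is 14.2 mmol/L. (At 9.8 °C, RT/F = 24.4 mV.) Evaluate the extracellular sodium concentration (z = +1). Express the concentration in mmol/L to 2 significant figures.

Nernst: E = (24.4/1) · ln([out]/[in]), so ln([out]/[in]) = 57.4 × 1 / 24.4 = 2.3525.
[out]/[in] = e^(2.3525) = 10.51.
[out] = 10.51 × 14.2 = 149.3 mmol/L.

150 mmol/L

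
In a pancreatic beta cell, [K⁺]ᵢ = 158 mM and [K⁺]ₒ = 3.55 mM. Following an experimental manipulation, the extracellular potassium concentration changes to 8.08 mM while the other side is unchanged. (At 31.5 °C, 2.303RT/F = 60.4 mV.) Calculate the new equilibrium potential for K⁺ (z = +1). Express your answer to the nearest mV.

-78 mV

After the shift: [K⁺]_out = 8.08, [K⁺]_in = 158 mM.
E_new = (60.4/1)·log₁₀(8.08/158) = 60.40 · (-1.2912) = -77.99 mV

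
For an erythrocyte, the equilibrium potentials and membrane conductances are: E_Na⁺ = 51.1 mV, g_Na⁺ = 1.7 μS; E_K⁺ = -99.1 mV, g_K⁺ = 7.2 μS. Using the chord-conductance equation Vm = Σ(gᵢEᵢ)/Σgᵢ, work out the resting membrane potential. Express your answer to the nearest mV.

Σ gᵢEᵢ = 1.7·(51.1) + 7.2·(-99.1) = -626.65
Σ gᵢ = 1.7 + 7.2 = 8.9
Vm = -626.65 / 8.9 = -70.41 mV

-70 mV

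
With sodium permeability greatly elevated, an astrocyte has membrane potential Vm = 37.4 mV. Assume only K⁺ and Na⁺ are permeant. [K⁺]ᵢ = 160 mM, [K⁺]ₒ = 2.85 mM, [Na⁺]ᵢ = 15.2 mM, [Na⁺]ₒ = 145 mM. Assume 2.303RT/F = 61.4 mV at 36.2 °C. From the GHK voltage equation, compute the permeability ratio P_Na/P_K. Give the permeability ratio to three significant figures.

7.78

Let α = P_Na/P_K. GHK: Vm = 61.4·log₁₀[(Kₒ + α·Naₒ)/(Kᵢ + α·Naᵢ)].
10^(Vm/61.4) = 10^(37.4/61.4) = 4.0656
So 4.0656·(Kᵢ + α·Naᵢ) = Kₒ + α·Naₒ → α = (4.0656·160.0 − 2.85) / (145.0 − 4.0656·15.2)
α = (650.5 − 2.85) / (145.0 − 61.8) = 647.6/83.2 = 7.784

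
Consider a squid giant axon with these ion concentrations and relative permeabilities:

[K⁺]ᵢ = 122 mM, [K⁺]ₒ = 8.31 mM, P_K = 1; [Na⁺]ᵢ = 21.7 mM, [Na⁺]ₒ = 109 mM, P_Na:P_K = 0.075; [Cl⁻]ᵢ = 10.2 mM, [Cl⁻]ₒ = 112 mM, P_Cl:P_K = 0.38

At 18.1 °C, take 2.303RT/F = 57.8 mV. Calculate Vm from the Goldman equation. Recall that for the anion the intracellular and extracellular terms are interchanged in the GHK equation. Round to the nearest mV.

Vm = 57.8 · log₁₀[(Σ P·[cation]ₒ + Σ P·[anion]ᵢ) / (Σ P·[cation]ᵢ + Σ P·[anion]ₒ)]
Numerator = 1×8.31 + 0.075×109 + 0.38×10.2 = 20.36
Denominator = 1×122 + 0.075×21.7 + 0.38×112 = 166.2
Vm = 57.8 · log₁₀(0.12252) = 57.8 × (-0.9118) = -52.70 mV

-53 mV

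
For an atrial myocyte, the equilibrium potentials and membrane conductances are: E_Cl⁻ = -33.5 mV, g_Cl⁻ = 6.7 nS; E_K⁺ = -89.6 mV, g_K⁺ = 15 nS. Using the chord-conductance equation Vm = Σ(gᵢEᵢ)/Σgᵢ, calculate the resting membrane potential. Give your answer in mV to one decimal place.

Σ gᵢEᵢ = 6.7·(-33.5) + 15·(-89.6) = -1568.45
Σ gᵢ = 6.7 + 15 = 21.7
Vm = -1568.45 / 21.7 = -72.28 mV

-72.3 mV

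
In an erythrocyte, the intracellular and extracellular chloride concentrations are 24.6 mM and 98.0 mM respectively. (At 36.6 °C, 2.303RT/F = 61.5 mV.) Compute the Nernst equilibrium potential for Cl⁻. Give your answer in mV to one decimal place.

-36.9 mV

E = (61.5/z) · log₁₀([Cl⁻]_out/[Cl⁻]_in) with z = -1.
For an anion, dividing by z = -1 reverses the sign.
= (61.5/-1) · log₁₀(98.0/24.6) = -61.50 · log₁₀(3.984)
= -61.50 · (0.6003) = -36.92 mV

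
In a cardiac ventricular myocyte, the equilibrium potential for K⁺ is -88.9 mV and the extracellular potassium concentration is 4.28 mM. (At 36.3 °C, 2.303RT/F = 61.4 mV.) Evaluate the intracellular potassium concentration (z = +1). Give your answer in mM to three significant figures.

Nernst: E = (61.4/1) · log₁₀([out]/[in]), so log₁₀([out]/[in]) = -88.9 × 1 / 61.4 = -1.4479.
[out]/[in] = 10^(-1.4479) = 0.03565.
[in] = 4.28 / 0.03565 = 120 mM.

120 mM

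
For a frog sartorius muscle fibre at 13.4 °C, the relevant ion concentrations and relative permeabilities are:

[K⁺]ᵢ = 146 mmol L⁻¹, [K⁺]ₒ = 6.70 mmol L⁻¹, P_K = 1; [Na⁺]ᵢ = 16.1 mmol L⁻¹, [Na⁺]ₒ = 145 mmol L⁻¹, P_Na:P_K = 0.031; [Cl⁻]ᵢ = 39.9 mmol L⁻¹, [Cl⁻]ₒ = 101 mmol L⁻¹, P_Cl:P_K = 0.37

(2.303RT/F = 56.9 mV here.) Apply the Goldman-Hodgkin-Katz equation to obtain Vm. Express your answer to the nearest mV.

-48 mV

Vm = 56.9 · log₁₀[(Σ P·[cation]ₒ + Σ P·[anion]ᵢ) / (Σ P·[cation]ᵢ + Σ P·[anion]ₒ)]
Numerator = 1×6.70 + 0.031×145 + 0.37×39.9 = 25.96
Denominator = 1×146 + 0.031×16.1 + 0.37×101 = 183.9
Vm = 56.9 · log₁₀(0.14118) = 56.9 × (-0.8502) = -48.38 mV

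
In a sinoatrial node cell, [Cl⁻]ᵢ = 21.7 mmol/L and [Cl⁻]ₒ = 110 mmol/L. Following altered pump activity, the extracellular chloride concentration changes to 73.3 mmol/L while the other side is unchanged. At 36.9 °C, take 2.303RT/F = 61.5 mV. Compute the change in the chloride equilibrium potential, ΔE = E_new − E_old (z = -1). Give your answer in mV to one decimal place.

E_old = (61.5/-1)·log₁₀(110/21.7) = -43.35 mV
E_new = (61.5/-1)·log₁₀(73.3/21.7) = -32.51 mV
ΔE = -32.51 − (-43.35) = 10.84 mV

10.8 mV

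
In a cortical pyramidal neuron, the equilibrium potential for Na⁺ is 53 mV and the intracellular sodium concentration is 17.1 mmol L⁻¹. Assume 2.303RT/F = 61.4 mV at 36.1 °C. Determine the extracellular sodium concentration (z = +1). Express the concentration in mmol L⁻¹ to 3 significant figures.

125 mmol L⁻¹

Nernst: E = (61.4/1) · log₁₀([out]/[in]), so log₁₀([out]/[in]) = 53.0 × 1 / 61.4 = 0.8632.
[out]/[in] = 10^(0.8632) = 7.298.
[out] = 7.298 × 17.1 = 124.8 mmol L⁻¹.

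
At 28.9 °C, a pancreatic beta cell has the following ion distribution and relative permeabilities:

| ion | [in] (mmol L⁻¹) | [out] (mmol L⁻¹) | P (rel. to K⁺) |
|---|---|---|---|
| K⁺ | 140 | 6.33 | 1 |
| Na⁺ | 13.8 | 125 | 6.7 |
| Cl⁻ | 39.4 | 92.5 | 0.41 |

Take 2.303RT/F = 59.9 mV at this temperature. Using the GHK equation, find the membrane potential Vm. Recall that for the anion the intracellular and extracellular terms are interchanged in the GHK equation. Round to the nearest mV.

Vm = 59.9 · log₁₀[(Σ P·[cation]ₒ + Σ P·[anion]ᵢ) / (Σ P·[cation]ᵢ + Σ P·[anion]ₒ)]
Numerator = 1×6.33 + 6.7×125 + 0.41×39.4 = 860
Denominator = 1×140 + 6.7×13.8 + 0.41×92.5 = 270.4
Vm = 59.9 · log₁₀(3.1806) = 59.9 × (0.5025) = 30.10 mV

30 mV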